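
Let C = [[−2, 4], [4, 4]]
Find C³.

[[−8, 112], [112, 160]]

C² = [[20, 8], [8, 32]]
C³ = [[−8, 112], [112, 160]]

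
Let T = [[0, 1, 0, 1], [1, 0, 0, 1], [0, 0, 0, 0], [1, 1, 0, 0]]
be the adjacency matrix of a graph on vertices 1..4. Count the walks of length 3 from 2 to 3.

The number of length-3 walks from vertex 2 to vertex 3 is entry (2,3) of T³, where T is the adjacency matrix.
T² = [[2, 1, 0, 1], [1, 2, 0, 1], [0, 0, 0, 0], [1, 1, 0, 2]]
T³ = [[2, 3, 0, 3], [3, 2, 0, 3], [0, 0, 0, 0], [3, 3, 0, 2]]

0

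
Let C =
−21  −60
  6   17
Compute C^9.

tr C = −4 and det C = 3, so the characteristic polynomial is λ² − (−4)λ + (3) with roots −1 and −3.
Eigenvectors give P = [[−3, 10], [1, −3]] with P⁻¹ = [[3, 10], [1, 3]], and C = P·diag(−1, −3)·P⁻¹.
Then C^9 = P·diag(−1, −19683)·P⁻¹ = [[3, −196830], [−1, 59049]] · [[3, 10], [1, 3]] = [[−196821, −590460], [59046, 177137]].

[[−196821, −590460], [59046, 177137]]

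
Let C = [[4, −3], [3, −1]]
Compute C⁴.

C² = [[7, −9], [9, −8]]
C³ = [[1, −12], [12, −19]]
C⁴ = [[−32, 9], [−9, −17]]

[[−32, 9], [−9, −17]]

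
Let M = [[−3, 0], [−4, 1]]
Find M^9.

tr M = −2 and det M = −3, so the characteristic polynomial is λ² − (−2)λ + (−3) with roots −3 and 1.
Eigenvectors give P = [[1, 0], [1, −1]] with P⁻¹ = [[1, 0], [1, −1]], and M = P·diag(−3, 1)·P⁻¹.
Then M^9 = P·diag(−19683, 1)·P⁻¹ = [[−19683, 0], [−19683, −1]] · [[1, 0], [1, −1]] = [[−19683, 0], [−19684, 1]].

[[−19683, 0], [−19684, 1]]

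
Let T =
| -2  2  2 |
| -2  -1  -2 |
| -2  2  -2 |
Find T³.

[[36, -30, 20], [-10, 31, 30], [20, 10, 36]]

T² = [[-4, -2, -12], [10, -7, 2], [4, -10, -4]]
T³ = [[36, -30, 20], [-10, 31, 30], [20, 10, 36]]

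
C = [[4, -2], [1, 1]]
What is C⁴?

tr C = 5 and det C = 6, so the characteristic polynomial is λ² − (5)λ + (6) with roots 2 and 3.
Eigenvectors give P = [[1, -2], [1, -1]] with P⁻¹ = [[-1, 2], [-1, 1]], and C = P·diag(2, 3)·P⁻¹.
Then C⁴ = P·diag(16, 81)·P⁻¹ = [[16, -162], [16, -81]] · [[-1, 2], [-1, 1]] = [[146, -130], [65, -49]].

[[146, -130], [65, -49]]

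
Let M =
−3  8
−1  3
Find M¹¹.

[[−3, 8], [−1, 3]]

M² = I (check: tr M = 0 and det M = −1), so M¹¹ = M since 11 is odd.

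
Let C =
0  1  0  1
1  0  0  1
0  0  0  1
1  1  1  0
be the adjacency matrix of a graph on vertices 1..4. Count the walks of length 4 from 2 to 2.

7

The number of length-4 walks from vertex 2 to vertex 2 is entry (2,2) of C^4, where C is the adjacency matrix.
C^2 = [[2, 1, 1, 1], [1, 2, 1, 1], [1, 1, 1, 0], [1, 1, 0, 3]]
C^3 = [[2, 3, 1, 4], [3, 2, 1, 4], [1, 1, 0, 3], [4, 4, 3, 2]]
C^4 = [[7, 6, 4, 6], [6, 7, 4, 6], [4, 4, 3, 2], [6, 6, 2, 11]]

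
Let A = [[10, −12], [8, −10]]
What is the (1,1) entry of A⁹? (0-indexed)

−2560

tr A = 0 and det A = −4, so the characteristic polynomial is λ² − (0)λ + (−4) with roots 2 and −2.
Eigenvectors give P = [[−3, −1], [−2, −1]] with P⁻¹ = [[−1, 1], [2, −3]], and A = P·diag(2, −2)·P⁻¹.
Then A⁹ = P·diag(512, −512)·P⁻¹ = [[−1536, 512], [−1024, 512]] · [[−1, 1], [2, −3]] = [[2560, −3072], [2048, −2560]].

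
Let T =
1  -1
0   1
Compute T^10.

T = I + N where N = [[0, -1], [0, 0]] is strictly upper-triangular, so N^2 = 0.
(I + N)^10 = I + 10·N = [[1, -10], [0, 1]].

[[1, -10], [0, 1]]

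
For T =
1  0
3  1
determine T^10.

[[1, 0], [30, 1]]

T = I + N where N = [[0, 0], [3, 0]] is strictly lower-triangular, so N^2 = 0.
(I + N)^10 = I + 10·N = [[1, 0], [30, 1]].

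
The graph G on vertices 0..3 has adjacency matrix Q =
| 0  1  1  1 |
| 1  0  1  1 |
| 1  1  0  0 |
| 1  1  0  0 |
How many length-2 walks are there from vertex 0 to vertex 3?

The number of length-2 walks from vertex 0 to vertex 3 is entry (0,3) of Q², where Q is the adjacency matrix.
Q² = [[3, 2, 1, 1], [2, 3, 1, 1], [1, 1, 2, 2], [1, 1, 2, 2]]

1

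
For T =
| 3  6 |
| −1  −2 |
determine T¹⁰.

T² = T (a projection; rank 1, trace 1), so T¹⁰ = T.

[[3, 6], [−1, −2]]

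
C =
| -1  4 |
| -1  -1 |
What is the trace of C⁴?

-14

C² = [[-3, -8], [2, -3]]
C³ = [[11, -4], [1, 11]]
C⁴ = [[-7, 48], [-12, -7]]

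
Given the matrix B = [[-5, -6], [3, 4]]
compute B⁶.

tr B = -1 and det B = -2, so the characteristic polynomial is λ² − (-1)λ + (-2) with roots -2 and 1.
Eigenvectors give P = [[-2, 1], [1, -1]] with P⁻¹ = [[-1, -1], [-1, -2]], and B = P·diag(-2, 1)·P⁻¹.
Then B⁶ = P·diag(64, 1)·P⁻¹ = [[-128, 1], [64, -1]] · [[-1, -1], [-1, -2]] = [[127, 126], [-63, -62]].

[[127, 126], [-63, -62]]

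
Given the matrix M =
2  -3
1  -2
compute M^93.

[[2, -3], [1, -2]]

M² = I (check: tr M = 0 and det M = -1), so M^93 = M since 93 is odd.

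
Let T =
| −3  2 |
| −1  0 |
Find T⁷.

tr T = −3 and det T = 2, so the characteristic polynomial is λ² − (−3)λ + (2) with roots −2 and −1.
Eigenvectors give P = [[2, −1], [1, −1]] with P⁻¹ = [[1, −1], [1, −2]], and T = P·diag(−2, −1)·P⁻¹.
Then T⁷ = P·diag(−128, −1)·P⁻¹ = [[−256, 1], [−128, 1]] · [[1, −1], [1, −2]] = [[−255, 254], [−127, 126]].

[[−255, 254], [−127, 126]]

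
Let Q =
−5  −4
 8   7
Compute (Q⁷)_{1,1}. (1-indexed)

−2189

tr Q = 2 and det Q = −3, so the characteristic polynomial is λ² − (2)λ + (−3) with roots 3 and −1.
Eigenvectors give P = [[−1, −1], [2, 1]] with P⁻¹ = [[1, 1], [−2, −1]], and Q = P·diag(3, −1)·P⁻¹.
Then Q⁷ = P·diag(2187, −1)·P⁻¹ = [[−2187, 1], [4374, −1]] · [[1, 1], [−2, −1]] = [[−2189, −2188], [4376, 4375]].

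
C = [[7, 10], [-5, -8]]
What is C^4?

[[-49, -130], [65, 146]]

tr C = -1 and det C = -6, so the characteristic polynomial is λ² − (-1)λ + (-6) with roots 2 and -3.
Eigenvectors give P = [[2, -1], [-1, 1]] with P⁻¹ = [[1, 1], [1, 2]], and C = P·diag(2, -3)·P⁻¹.
Then C^4 = P·diag(16, 81)·P⁻¹ = [[32, -81], [-16, 81]] · [[1, 1], [1, 2]] = [[-49, -130], [65, 146]].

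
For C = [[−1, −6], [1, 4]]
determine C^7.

tr C = 3 and det C = 2, so the characteristic polynomial is λ² − (3)λ + (2) with roots 1 and 2.
Eigenvectors give P = [[−3, −2], [1, 1]] with P⁻¹ = [[−1, −2], [1, 3]], and C = P·diag(1, 2)·P⁻¹.
Then C^7 = P·diag(1, 128)·P⁻¹ = [[−3, −256], [1, 128]] · [[−1, −2], [1, 3]] = [[−253, −762], [127, 382]].

[[−253, −762], [127, 382]]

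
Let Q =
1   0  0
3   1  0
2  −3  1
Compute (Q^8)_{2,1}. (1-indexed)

24

Q = I + N where N = [[0, 0, 0], [3, 0, 0], [2, −3, 0]] is strictly lower-triangular, so N^3 = 0.
(I + N)^8 = I + 8·N + 28·N^2 = [[1, 0, 0], [24, 1, 0], [−236, −24, 1]].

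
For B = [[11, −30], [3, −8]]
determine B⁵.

[[311, −930], [93, −278]]

tr B = 3 and det B = 2, so the characteristic polynomial is λ² − (3)λ + (2) with roots 2 and 1.
Eigenvectors give P = [[10, 3], [3, 1]] with P⁻¹ = [[1, −3], [−3, 10]], and B = P·diag(2, 1)·P⁻¹.
Then B⁵ = P·diag(32, 1)·P⁻¹ = [[320, 3], [96, 1]] · [[1, −3], [−3, 10]] = [[311, −930], [93, −278]].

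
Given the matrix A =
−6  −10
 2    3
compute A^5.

tr A = −3 and det A = 2, so the characteristic polynomial is λ² − (−3)λ + (2) with roots −1 and −2.
Eigenvectors give P = [[2, −5], [−1, 2]] with P⁻¹ = [[−2, −5], [−1, −2]], and A = P·diag(−1, −2)·P⁻¹.
Then A^5 = P·diag(−1, −32)·P⁻¹ = [[−2, 160], [1, −64]] · [[−2, −5], [−1, −2]] = [[−156, −310], [62, 123]].

[[−156, −310], [62, 123]]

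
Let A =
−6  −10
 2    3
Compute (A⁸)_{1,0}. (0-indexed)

−510

tr A = −3 and det A = 2, so the characteristic polynomial is λ² − (−3)λ + (2) with roots −2 and −1.
Eigenvectors give P = [[5, 2], [−2, −1]] with P⁻¹ = [[1, 2], [−2, −5]], and A = P·diag(−2, −1)·P⁻¹.
Then A⁸ = P·diag(256, 1)·P⁻¹ = [[1280, 2], [−512, −1]] · [[1, 2], [−2, −5]] = [[1276, 2550], [−510, −1019]].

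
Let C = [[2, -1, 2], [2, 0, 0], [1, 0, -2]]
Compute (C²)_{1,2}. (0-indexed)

4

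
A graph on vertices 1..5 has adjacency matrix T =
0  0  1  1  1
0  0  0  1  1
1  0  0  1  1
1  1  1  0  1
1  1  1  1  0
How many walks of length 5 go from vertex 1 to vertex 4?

The number of length-5 walks from vertex 1 to vertex 4 is entry (1,4) of T⁵, where T is the adjacency matrix.
T² = [[3, 2, 2, 2, 2], [2, 2, 2, 1, 1], [2, 2, 3, 2, 2], [2, 1, 2, 4, 3], [2, 1, 2, 3, 4]]
T³ = [[6, 4, 7, 9, 9], [4, 2, 4, 7, 7], [7, 4, 6, 9, 9], [9, 7, 9, 8, 9], [9, 7, 9, 9, 8]]
T⁴ = [[25, 18, 24, 26, 26], [18, 14, 18, 17, 17], [24, 18, 25, 26, 26], [26, 17, 26, 34, 33], [26, 17, 26, 33, 34]]
T⁵ = [[76, 52, 77, 93, 93], [52, 34, 52, 67, 67], [77, 52, 76, 93, 93], [93, 67, 93, 102, 103], [93, 67, 93, 103, 102]]

93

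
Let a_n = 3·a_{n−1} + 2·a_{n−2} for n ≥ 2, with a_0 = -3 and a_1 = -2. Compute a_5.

With companion matrix C = [[3, 2], [1, 0]], [a_n, a_{n−1}]ᵀ = C·[a_{n−1}, a_{n−2}]ᵀ, so [a_5, a_4]ᵀ = C⁴·[a_1, a_0]ᵀ.
C⁴ = [[139, 78], [39, 22]], giving [a_5, a_4]ᵀ = [[-512], [-144]].

-512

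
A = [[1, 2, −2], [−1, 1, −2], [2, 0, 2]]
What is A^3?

[[−29, −6, −18], [−13, −13, 6], [2, 16, −20]]

A^2 = [[−5, 4, −10], [−6, −1, −4], [6, 4, 0]]
A^3 = [[−29, −6, −18], [−13, −13, 6], [2, 16, −20]]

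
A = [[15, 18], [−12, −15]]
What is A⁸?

[[6561, 0], [0, 6561]]

tr A = 0 and det A = −9, so the characteristic polynomial is λ² − (0)λ + (−9) with roots 3 and −3.
Eigenvectors give P = [[3, 1], [−2, −1]] with P⁻¹ = [[1, 1], [−2, −3]], and A = P·diag(3, −3)·P⁻¹.
Then A⁸ = P·diag(6561, 6561)·P⁻¹ = [[19683, 6561], [−13122, −6561]] · [[1, 1], [−2, −3]] = [[6561, 0], [0, 6561]].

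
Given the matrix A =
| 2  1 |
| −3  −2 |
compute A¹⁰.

[[1, 0], [0, 1]]

A² = I (check: tr A = 0 and det A = −1), so A¹⁰ = I since 10 is even.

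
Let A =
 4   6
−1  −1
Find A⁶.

[[190, 378], [−63, −125]]

tr A = 3 and det A = 2, so the characteristic polynomial is λ² − (3)λ + (2) with roots 1 and 2.
Eigenvectors give P = [[−2, −3], [1, 1]] with P⁻¹ = [[1, 3], [−1, −2]], and A = P·diag(1, 2)·P⁻¹.
Then A⁶ = P·diag(1, 64)·P⁻¹ = [[−2, −192], [1, 64]] · [[1, 3], [−1, −2]] = [[190, 378], [−63, −125]].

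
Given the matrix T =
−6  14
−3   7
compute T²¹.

T² = T (a projection; rank 1, trace 1), so T²¹ = T.

[[−6, 14], [−3, 7]]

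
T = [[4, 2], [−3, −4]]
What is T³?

T² = [[10, 0], [0, 10]]
T³ = [[40, 20], [−30, −40]]

[[40, 20], [−30, −40]]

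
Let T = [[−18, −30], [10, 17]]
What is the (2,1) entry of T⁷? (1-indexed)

4630

tr T = −1 and det T = −6, so the characteristic polynomial is λ² − (−1)λ + (−6) with roots 2 and −3.
Eigenvectors give P = [[−3, −2], [2, 1]] with P⁻¹ = [[1, 2], [−2, −3]], and T = P·diag(2, −3)·P⁻¹.
Then T⁷ = P·diag(128, −2187)·P⁻¹ = [[−384, 4374], [256, −2187]] · [[1, 2], [−2, −3]] = [[−9132, −13890], [4630, 7073]].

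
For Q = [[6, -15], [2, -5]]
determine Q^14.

Q² = Q (a projection; rank 1, trace 1), so Q^14 = Q.

[[6, -15], [2, -5]]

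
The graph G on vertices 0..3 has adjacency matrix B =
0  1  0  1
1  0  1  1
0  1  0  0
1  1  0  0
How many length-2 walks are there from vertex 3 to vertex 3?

2

The number of length-2 walks from vertex 3 to vertex 3 is entry (3,3) of B², where B is the adjacency matrix.
B² = [[2, 1, 1, 1], [1, 3, 0, 1], [1, 0, 1, 1], [1, 1, 1, 2]]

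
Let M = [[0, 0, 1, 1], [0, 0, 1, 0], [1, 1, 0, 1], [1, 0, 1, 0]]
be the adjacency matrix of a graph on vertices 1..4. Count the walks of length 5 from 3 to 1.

17

The number of length-5 walks from vertex 3 to vertex 1 is entry (3,1) of M^5, where M is the adjacency matrix.
M^2 = [[2, 1, 1, 1], [1, 1, 0, 1], [1, 0, 3, 1], [1, 1, 1, 2]]
M^3 = [[2, 1, 4, 3], [1, 0, 3, 1], [4, 3, 2, 4], [3, 1, 4, 2]]
M^4 = [[7, 4, 6, 6], [4, 3, 2, 4], [6, 2, 11, 6], [6, 4, 6, 7]]
M^5 = [[12, 6, 17, 13], [6, 2, 11, 6], [17, 11, 14, 17], [13, 6, 17, 12]]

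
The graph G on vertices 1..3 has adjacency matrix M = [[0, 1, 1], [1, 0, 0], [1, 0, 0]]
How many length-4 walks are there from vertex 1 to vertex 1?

The number of length-4 walks from vertex 1 to vertex 1 is entry (1,1) of M⁴, where M is the adjacency matrix.
M² = [[2, 0, 0], [0, 1, 1], [0, 1, 1]]
M³ = [[0, 2, 2], [2, 0, 0], [2, 0, 0]]
M⁴ = [[4, 0, 0], [0, 2, 2], [0, 2, 2]]

4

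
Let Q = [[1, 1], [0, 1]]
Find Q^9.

[[1, 9], [0, 1]]

Q = I + N where N = [[0, 1], [0, 0]] is strictly upper-triangular, so N^2 = 0.
(I + N)^9 = I + 9·N = [[1, 9], [0, 1]].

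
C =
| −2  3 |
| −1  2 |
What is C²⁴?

C² = I (check: tr C = 0 and det C = −1), so C²⁴ = I since 24 is even.

[[1, 0], [0, 1]]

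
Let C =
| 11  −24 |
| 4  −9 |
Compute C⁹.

[[59051, −118104], [19684, −39369]]

tr C = 2 and det C = −3, so the characteristic polynomial is λ² − (2)λ + (−3) with roots −1 and 3.
Eigenvectors give P = [[2, 3], [1, 1]] with P⁻¹ = [[−1, 3], [1, −2]], and C = P·diag(−1, 3)·P⁻¹.
Then C⁹ = P·diag(−1, 19683)·P⁻¹ = [[−2, 59049], [−1, 19683]] · [[−1, 3], [1, −2]] = [[59051, −118104], [19684, −39369]].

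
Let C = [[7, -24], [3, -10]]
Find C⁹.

[[4087, -12264], [1533, -4600]]

tr C = -3 and det C = 2, so the characteristic polynomial is λ² − (-3)λ + (2) with roots -1 and -2.
Eigenvectors give P = [[3, -8], [1, -3]] with P⁻¹ = [[3, -8], [1, -3]], and C = P·diag(-1, -2)·P⁻¹.
Then C⁹ = P·diag(-1, -512)·P⁻¹ = [[-3, 4096], [-1, 1536]] · [[3, -8], [1, -3]] = [[4087, -12264], [1533, -4600]].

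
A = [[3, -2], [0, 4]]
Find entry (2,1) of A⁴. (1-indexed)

A² = [[9, -14], [0, 16]]
A³ = [[27, -74], [0, 64]]
A⁴ = [[81, -350], [0, 256]]

0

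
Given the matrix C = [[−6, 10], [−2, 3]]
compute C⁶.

[[316, −630], [126, −251]]

tr C = −3 and det C = 2, so the characteristic polynomial is λ² − (−3)λ + (2) with roots −1 and −2.
Eigenvectors give P = [[2, 5], [1, 2]] with P⁻¹ = [[−2, 5], [1, −2]], and C = P·diag(−1, −2)·P⁻¹.
Then C⁶ = P·diag(1, 64)·P⁻¹ = [[2, 320], [1, 128]] · [[−2, 5], [1, −2]] = [[316, −630], [126, −251]].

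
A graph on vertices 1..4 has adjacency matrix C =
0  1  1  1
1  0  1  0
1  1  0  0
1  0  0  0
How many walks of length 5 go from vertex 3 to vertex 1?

The number of length-5 walks from vertex 3 to vertex 1 is entry (3,1) of C^5, where C is the adjacency matrix.
C^2 = [[3, 1, 1, 0], [1, 2, 1, 1], [1, 1, 2, 1], [0, 1, 1, 1]]
C^3 = [[2, 4, 4, 3], [4, 2, 3, 1], [4, 3, 2, 1], [3, 1, 1, 0]]
C^4 = [[11, 6, 6, 2], [6, 7, 6, 4], [6, 6, 7, 4], [2, 4, 4, 3]]
C^5 = [[14, 17, 17, 11], [17, 12, 13, 6], [17, 13, 12, 6], [11, 6, 6, 2]]

17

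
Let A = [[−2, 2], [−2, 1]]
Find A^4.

[[−4, 6], [−6, 5]]

A^2 = [[0, −2], [2, −3]]
A^3 = [[4, −2], [2, 1]]
A^4 = [[−4, 6], [−6, 5]]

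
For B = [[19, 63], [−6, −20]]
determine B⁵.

tr B = −1 and det B = −2, so the characteristic polynomial is λ² − (−1)λ + (−2) with roots −2 and 1.
Eigenvectors give P = [[−3, −7], [1, 2]] with P⁻¹ = [[2, 7], [−1, −3]], and B = P·diag(−2, 1)·P⁻¹.
Then B⁵ = P·diag(−32, 1)·P⁻¹ = [[96, −7], [−32, 2]] · [[2, 7], [−1, −3]] = [[199, 693], [−66, −230]].

[[199, 693], [−66, −230]]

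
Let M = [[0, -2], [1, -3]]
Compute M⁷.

tr M = -3 and det M = 2, so the characteristic polynomial is λ² − (-3)λ + (2) with roots -1 and -2.
Eigenvectors give P = [[2, -1], [1, -1]] with P⁻¹ = [[1, -1], [1, -2]], and M = P·diag(-1, -2)·P⁻¹.
Then M⁷ = P·diag(-1, -128)·P⁻¹ = [[-2, 128], [-1, 128]] · [[1, -1], [1, -2]] = [[126, -254], [127, -255]].

[[126, -254], [127, -255]]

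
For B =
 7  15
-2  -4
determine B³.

tr B = 3 and det B = 2, so the characteristic polynomial is λ² − (3)λ + (2) with roots 1 and 2.
Eigenvectors give P = [[-5, -3], [2, 1]] with P⁻¹ = [[1, 3], [-2, -5]], and B = P·diag(1, 2)·P⁻¹.
Then B³ = P·diag(1, 8)·P⁻¹ = [[-5, -24], [2, 8]] · [[1, 3], [-2, -5]] = [[43, 105], [-14, -34]].

[[43, 105], [-14, -34]]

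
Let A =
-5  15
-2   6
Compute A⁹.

A² = A (a projection; rank 1, trace 1), so A⁹ = A.

[[-5, 15], [-2, 6]]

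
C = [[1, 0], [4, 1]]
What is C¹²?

[[1, 0], [48, 1]]

C = I + N where N = [[0, 0], [4, 0]] is strictly lower-triangular, so N² = 0.
(I + N)¹² = I + 12·N = [[1, 0], [48, 1]].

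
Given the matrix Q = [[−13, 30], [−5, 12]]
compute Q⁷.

tr Q = −1 and det Q = −6, so the characteristic polynomial is λ² − (−1)λ + (−6) with roots 2 and −3.
Eigenvectors give P = [[−2, 3], [−1, 1]] with P⁻¹ = [[1, −3], [1, −2]], and Q = P·diag(2, −3)·P⁻¹.
Then Q⁷ = P·diag(128, −2187)·P⁻¹ = [[−256, −6561], [−128, −2187]] · [[1, −3], [1, −2]] = [[−6817, 13890], [−2315, 4758]].

[[−6817, 13890], [−2315, 4758]]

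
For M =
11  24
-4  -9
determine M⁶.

tr M = 2 and det M = -3, so the characteristic polynomial is λ² − (2)λ + (-3) with roots 3 and -1.
Eigenvectors give P = [[-3, -2], [1, 1]] with P⁻¹ = [[-1, -2], [1, 3]], and M = P·diag(3, -1)·P⁻¹.
Then M⁶ = P·diag(729, 1)·P⁻¹ = [[-2187, -2], [729, 1]] · [[-1, -2], [1, 3]] = [[2185, 4368], [-728, -1455]].

[[2185, 4368], [-728, -1455]]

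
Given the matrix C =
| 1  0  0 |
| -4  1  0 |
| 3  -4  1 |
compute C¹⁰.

C = I + N where N = [[0, 0, 0], [-4, 0, 0], [3, -4, 0]] is strictly lower-triangular, so N³ = 0.
(I + N)¹⁰ = I + 10·N + 45·N² = [[1, 0, 0], [-40, 1, 0], [750, -40, 1]].

[[1, 0, 0], [-40, 1, 0], [750, -40, 1]]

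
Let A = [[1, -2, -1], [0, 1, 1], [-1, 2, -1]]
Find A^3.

A^2 = [[2, -6, -2], [-1, 3, 0], [0, 2, 4]]
A^3 = [[4, -14, -6], [-1, 5, 4], [-4, 10, -2]]

[[4, -14, -6], [-1, 5, 4], [-4, 10, -2]]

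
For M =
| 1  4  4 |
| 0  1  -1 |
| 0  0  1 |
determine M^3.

[[1, 12, 0], [0, 1, -3], [0, 0, 1]]

M = I + N where N = [[0, 4, 4], [0, 0, -1], [0, 0, 0]] is strictly upper-triangular, so N^3 = 0.
(I + N)^3 = I + 3·N + 3·N^2 = [[1, 12, 0], [0, 1, -3], [0, 0, 1]].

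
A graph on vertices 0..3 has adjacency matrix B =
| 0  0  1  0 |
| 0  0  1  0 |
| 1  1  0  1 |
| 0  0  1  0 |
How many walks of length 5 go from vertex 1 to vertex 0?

The number of length-5 walks from vertex 1 to vertex 0 is entry (1,0) of B⁵, where B is the adjacency matrix.
B² = [[1, 1, 0, 1], [1, 1, 0, 1], [0, 0, 3, 0], [1, 1, 0, 1]]
B³ = [[0, 0, 3, 0], [0, 0, 3, 0], [3, 3, 0, 3], [0, 0, 3, 0]]
B⁴ = [[3, 3, 0, 3], [3, 3, 0, 3], [0, 0, 9, 0], [3, 3, 0, 3]]
B⁵ = [[0, 0, 9, 0], [0, 0, 9, 0], [9, 9, 0, 9], [0, 0, 9, 0]]

0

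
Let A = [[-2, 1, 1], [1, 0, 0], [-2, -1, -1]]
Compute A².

[[3, -3, -3], [-2, 1, 1], [5, -1, -1]]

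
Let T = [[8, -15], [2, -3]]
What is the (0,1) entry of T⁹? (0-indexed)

tr T = 5 and det T = 6, so the characteristic polynomial is λ² − (5)λ + (6) with roots 3 and 2.
Eigenvectors give P = [[-3, 5], [-1, 2]] with P⁻¹ = [[-2, 5], [-1, 3]], and T = P·diag(3, 2)·P⁻¹.
Then T⁹ = P·diag(19683, 512)·P⁻¹ = [[-59049, 2560], [-19683, 1024]] · [[-2, 5], [-1, 3]] = [[115538, -287565], [38342, -95343]].

-287565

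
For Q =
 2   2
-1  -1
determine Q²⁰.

Q² = Q (a projection; rank 1, trace 1), so Q²⁰ = Q.

[[2, 2], [-1, -1]]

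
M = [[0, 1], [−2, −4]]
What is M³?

M² = [[−2, −4], [8, 14]]
M³ = [[8, 14], [−28, −48]]

[[8, 14], [−28, −48]]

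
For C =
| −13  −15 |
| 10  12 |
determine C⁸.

tr C = −1 and det C = −6, so the characteristic polynomial is λ² − (−1)λ + (−6) with roots −3 and 2.
Eigenvectors give P = [[3, −1], [−2, 1]] with P⁻¹ = [[1, 1], [2, 3]], and C = P·diag(−3, 2)·P⁻¹.
Then C⁸ = P·diag(6561, 256)·P⁻¹ = [[19683, −256], [−13122, 256]] · [[1, 1], [2, 3]] = [[19171, 18915], [−12610, −12354]].

[[19171, 18915], [−12610, −12354]]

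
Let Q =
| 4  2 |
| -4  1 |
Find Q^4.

[[-136, 10], [-20, -151]]

Q^2 = [[8, 10], [-20, -7]]
Q^3 = [[-8, 26], [-52, -47]]
Q^4 = [[-136, 10], [-20, -151]]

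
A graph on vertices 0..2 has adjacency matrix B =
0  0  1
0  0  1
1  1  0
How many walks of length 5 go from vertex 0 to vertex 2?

The number of length-5 walks from vertex 0 to vertex 2 is entry (0,2) of B^5, where B is the adjacency matrix.
B^2 = [[1, 1, 0], [1, 1, 0], [0, 0, 2]]
B^3 = [[0, 0, 2], [0, 0, 2], [2, 2, 0]]
B^4 = [[2, 2, 0], [2, 2, 0], [0, 0, 4]]
B^5 = [[0, 0, 4], [0, 0, 4], [4, 4, 0]]

4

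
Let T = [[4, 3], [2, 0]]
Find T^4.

[[580, 336], [224, 132]]

T^2 = [[22, 12], [8, 6]]
T^3 = [[112, 66], [44, 24]]
T^4 = [[580, 336], [224, 132]]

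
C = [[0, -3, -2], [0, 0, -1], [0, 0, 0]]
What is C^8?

C is strictly triangular, hence nilpotent: C^3 = 0, so C^8 = 0.

[[0, 0, 0], [0, 0, 0], [0, 0, 0]]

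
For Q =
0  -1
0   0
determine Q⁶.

Q is strictly triangular, hence nilpotent: Q² = 0, so Q⁶ = 0.

[[0, 0], [0, 0]]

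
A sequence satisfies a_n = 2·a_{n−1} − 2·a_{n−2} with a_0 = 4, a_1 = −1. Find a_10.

With companion matrix C = [[2, −2], [1, 0]], [a_n, a_{n−1}]ᵀ = C·[a_{n−1}, a_{n−2}]ᵀ, so [a_10, a_9]ᵀ = C^9·[a_1, a_0]ᵀ.
C^9 = [[32, −32], [16, 0]], giving [a_10, a_9]ᵀ = [[−160], [−16]].

−160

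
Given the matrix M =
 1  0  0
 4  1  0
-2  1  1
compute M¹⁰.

[[1, 0, 0], [40, 1, 0], [160, 10, 1]]

M = I + N where N = [[0, 0, 0], [4, 0, 0], [-2, 1, 0]] is strictly lower-triangular, so N³ = 0.
(I + N)¹⁰ = I + 10·N + 45·N² = [[1, 0, 0], [40, 1, 0], [160, 10, 1]].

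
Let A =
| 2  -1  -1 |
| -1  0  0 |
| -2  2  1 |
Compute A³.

A² = [[7, -4, -3], [-2, 1, 1], [-8, 4, 3]]
A³ = [[24, -13, -10], [-7, 4, 3], [-26, 14, 11]]

[[24, -13, -10], [-7, 4, 3], [-26, 14, 11]]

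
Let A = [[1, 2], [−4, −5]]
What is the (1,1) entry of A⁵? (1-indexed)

241

tr A = −4 and det A = 3, so the characteristic polynomial is λ² − (−4)λ + (3) with roots −3 and −1.
Eigenvectors give P = [[−1, −1], [2, 1]] with P⁻¹ = [[1, 1], [−2, −1]], and A = P·diag(−3, −1)·P⁻¹.
Then A⁵ = P·diag(−243, −1)·P⁻¹ = [[243, 1], [−486, −1]] · [[1, 1], [−2, −1]] = [[241, 242], [−484, −485]].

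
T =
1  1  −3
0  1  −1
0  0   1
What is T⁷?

[[1, 7, −42], [0, 1, −7], [0, 0, 1]]

T = I + N where N = [[0, 1, −3], [0, 0, −1], [0, 0, 0]] is strictly upper-triangular, so N³ = 0.
(I + N)⁷ = I + 7·N + 21·N² = [[1, 7, −42], [0, 1, −7], [0, 0, 1]].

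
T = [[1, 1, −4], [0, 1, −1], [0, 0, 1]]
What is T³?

[[1, 3, −15], [0, 1, −3], [0, 0, 1]]

T = I + N where N = [[0, 1, −4], [0, 0, −1], [0, 0, 0]] is strictly upper-triangular, so N³ = 0.
(I + N)³ = I + 3·N + 3·N² = [[1, 3, −15], [0, 1, −3], [0, 0, 1]].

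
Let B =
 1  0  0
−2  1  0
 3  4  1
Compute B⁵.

B = I + N where N = [[0, 0, 0], [−2, 0, 0], [3, 4, 0]] is strictly lower-triangular, so N³ = 0.
(I + N)⁵ = I + 5·N + 10·N² = [[1, 0, 0], [−10, 1, 0], [−65, 20, 1]].

[[1, 0, 0], [−10, 1, 0], [−65, 20, 1]]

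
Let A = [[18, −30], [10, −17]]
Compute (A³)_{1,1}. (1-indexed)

tr A = 1 and det A = −6, so the characteristic polynomial is λ² − (1)λ + (−6) with roots 3 and −2.
Eigenvectors give P = [[−2, −3], [−1, −2]] with P⁻¹ = [[−2, 3], [1, −2]], and A = P·diag(3, −2)·P⁻¹.
Then A³ = P·diag(27, −8)·P⁻¹ = [[−54, 24], [−27, 16]] · [[−2, 3], [1, −2]] = [[132, −210], [70, −113]].

132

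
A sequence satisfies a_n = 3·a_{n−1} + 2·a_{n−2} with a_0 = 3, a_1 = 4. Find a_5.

With companion matrix B = [[3, 2], [1, 0]], [a_n, a_{n−1}]ᵀ = B·[a_{n−1}, a_{n−2}]ᵀ, so [a_5, a_4]ᵀ = B⁴·[a_1, a_0]ᵀ.
B⁴ = [[139, 78], [39, 22]], giving [a_5, a_4]ᵀ = [[790], [222]].

790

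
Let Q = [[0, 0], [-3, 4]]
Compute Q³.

[[0, 0], [-48, 64]]

Q² = [[0, 0], [-12, 16]]
Q³ = [[0, 0], [-48, 64]]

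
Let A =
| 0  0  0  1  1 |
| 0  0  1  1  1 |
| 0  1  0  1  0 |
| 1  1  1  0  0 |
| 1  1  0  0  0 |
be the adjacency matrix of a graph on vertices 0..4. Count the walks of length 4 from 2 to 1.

8

The number of length-4 walks from vertex 2 to vertex 1 is entry (2,1) of A⁴, where A is the adjacency matrix.
A² = [[2, 2, 1, 0, 0], [2, 3, 1, 1, 0], [1, 1, 2, 1, 1], [0, 1, 1, 3, 2], [0, 0, 1, 2, 2]]
A³ = [[0, 1, 2, 5, 4], [1, 2, 4, 6, 5], [2, 4, 2, 4, 2], [5, 6, 4, 2, 1], [4, 5, 2, 1, 0]]
A⁴ = [[9, 11, 6, 3, 1], [11, 15, 8, 7, 3], [6, 8, 8, 8, 6], [3, 7, 8, 15, 11], [1, 3, 6, 11, 9]]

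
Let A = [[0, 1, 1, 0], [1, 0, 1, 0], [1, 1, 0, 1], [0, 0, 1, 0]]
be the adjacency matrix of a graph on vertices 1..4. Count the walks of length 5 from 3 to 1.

The number of length-5 walks from vertex 3 to vertex 1 is entry (3,1) of A^5, where A is the adjacency matrix.
A^2 = [[2, 1, 1, 1], [1, 2, 1, 1], [1, 1, 3, 0], [1, 1, 0, 1]]
A^3 = [[2, 3, 4, 1], [3, 2, 4, 1], [4, 4, 2, 3], [1, 1, 3, 0]]
A^4 = [[7, 6, 6, 4], [6, 7, 6, 4], [6, 6, 11, 2], [4, 4, 2, 3]]
A^5 = [[12, 13, 17, 6], [13, 12, 17, 6], [17, 17, 14, 11], [6, 6, 11, 2]]

17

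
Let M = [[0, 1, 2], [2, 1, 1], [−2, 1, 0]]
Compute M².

[[−2, 3, 1], [0, 4, 5], [2, −1, −3]]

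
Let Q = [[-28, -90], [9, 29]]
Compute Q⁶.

tr Q = 1 and det Q = -2, so the characteristic polynomial is λ² − (1)λ + (-2) with roots 2 and -1.
Eigenvectors give P = [[-3, 10], [1, -3]] with P⁻¹ = [[3, 10], [1, 3]], and Q = P·diag(2, -1)·P⁻¹.
Then Q⁶ = P·diag(64, 1)·P⁻¹ = [[-192, 10], [64, -3]] · [[3, 10], [1, 3]] = [[-566, -1890], [189, 631]].

[[-566, -1890], [189, 631]]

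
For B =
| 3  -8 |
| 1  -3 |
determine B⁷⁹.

[[3, -8], [1, -3]]

B² = I (check: tr B = 0 and det B = -1), so B⁷⁹ = B since 79 is odd.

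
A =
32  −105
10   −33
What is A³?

[[218, −735], [70, −237]]

tr A = −1 and det A = −6, so the characteristic polynomial is λ² − (−1)λ + (−6) with roots 2 and −3.
Eigenvectors give P = [[−7, 3], [−2, 1]] with P⁻¹ = [[−1, 3], [−2, 7]], and A = P·diag(2, −3)·P⁻¹.
Then A³ = P·diag(8, −27)·P⁻¹ = [[−56, −81], [−16, −27]] · [[−1, 3], [−2, 7]] = [[218, −735], [70, −237]].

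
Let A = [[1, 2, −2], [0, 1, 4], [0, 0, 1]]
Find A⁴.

A = I + N where N = [[0, 2, −2], [0, 0, 4], [0, 0, 0]] is strictly upper-triangular, so N³ = 0.
(I + N)⁴ = I + 4·N + 6·N² = [[1, 8, 40], [0, 1, 16], [0, 0, 1]].

[[1, 8, 40], [0, 1, 16], [0, 0, 1]]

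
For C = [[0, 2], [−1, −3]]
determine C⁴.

tr C = −3 and det C = 2, so the characteristic polynomial is λ² − (−3)λ + (2) with roots −2 and −1.
Eigenvectors give P = [[−1, −2], [1, 1]] with P⁻¹ = [[1, 2], [−1, −1]], and C = P·diag(−2, −1)·P⁻¹.
Then C⁴ = P·diag(16, 1)·P⁻¹ = [[−16, −2], [16, 1]] · [[1, 2], [−1, −1]] = [[−14, −30], [15, 31]].

[[−14, −30], [15, 31]]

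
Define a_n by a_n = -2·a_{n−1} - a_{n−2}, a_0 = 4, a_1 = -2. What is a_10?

-16

With companion matrix T = [[-2, -1], [1, 0]], [a_n, a_{n−1}]ᵀ = T·[a_{n−1}, a_{n−2}]ᵀ, so [a_10, a_9]ᵀ = T⁹·[a_1, a_0]ᵀ.
T⁹ = [[-10, -9], [9, 8]], giving [a_10, a_9]ᵀ = [[-16], [14]].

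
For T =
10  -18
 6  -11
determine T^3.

[[28, -54], [18, -35]]

tr T = -1 and det T = -2, so the characteristic polynomial is λ² − (-1)λ + (-2) with roots -2 and 1.
Eigenvectors give P = [[-3, -2], [-2, -1]] with P⁻¹ = [[1, -2], [-2, 3]], and T = P·diag(-2, 1)·P⁻¹.
Then T^3 = P·diag(-8, 1)·P⁻¹ = [[24, -2], [16, -1]] · [[1, -2], [-2, 3]] = [[28, -54], [18, -35]].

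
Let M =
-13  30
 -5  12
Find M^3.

tr M = -1 and det M = -6, so the characteristic polynomial is λ² − (-1)λ + (-6) with roots -3 and 2.
Eigenvectors give P = [[3, 2], [1, 1]] with P⁻¹ = [[1, -2], [-1, 3]], and M = P·diag(-3, 2)·P⁻¹.
Then M^3 = P·diag(-27, 8)·P⁻¹ = [[-81, 16], [-27, 8]] · [[1, -2], [-1, 3]] = [[-97, 210], [-35, 78]].

[[-97, 210], [-35, 78]]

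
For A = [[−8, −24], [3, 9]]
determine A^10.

A² = A (a projection; rank 1, trace 1), so A^10 = A.

[[−8, −24], [3, 9]]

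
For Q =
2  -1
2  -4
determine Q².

[[2, 2], [-4, 14]]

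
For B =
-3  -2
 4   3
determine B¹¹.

[[-3, -2], [4, 3]]

B² = I (check: tr B = 0 and det B = -1), so B¹¹ = B since 11 is odd.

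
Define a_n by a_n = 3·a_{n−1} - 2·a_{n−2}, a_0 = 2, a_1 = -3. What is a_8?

With companion matrix A = [[3, -2], [1, 0]], [a_n, a_{n−1}]ᵀ = A·[a_{n−1}, a_{n−2}]ᵀ, so [a_8, a_7]ᵀ = A⁷·[a_1, a_0]ᵀ.
A⁷ = [[255, -254], [127, -126]], giving [a_8, a_7]ᵀ = [[-1273], [-633]].

-1273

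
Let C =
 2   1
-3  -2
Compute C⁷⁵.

C² = I (check: tr C = 0 and det C = -1), so C⁷⁵ = C since 75 is odd.

[[2, 1], [-3, -2]]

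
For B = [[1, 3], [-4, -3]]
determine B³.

[[13, -15], [20, 33]]

B² = [[-11, -6], [8, -3]]
B³ = [[13, -15], [20, 33]]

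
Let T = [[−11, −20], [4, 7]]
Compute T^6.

[[3641, 7280], [−1456, −2911]]

tr T = −4 and det T = 3, so the characteristic polynomial is λ² − (−4)λ + (3) with roots −1 and −3.
Eigenvectors give P = [[2, −5], [−1, 2]] with P⁻¹ = [[−2, −5], [−1, −2]], and T = P·diag(−1, −3)·P⁻¹.
Then T^6 = P·diag(1, 729)·P⁻¹ = [[2, −3645], [−1, 1458]] · [[−2, −5], [−1, −2]] = [[3641, 7280], [−1456, −2911]].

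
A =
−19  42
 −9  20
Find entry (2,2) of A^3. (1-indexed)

62

tr A = 1 and det A = −2, so the characteristic polynomial is λ² − (1)λ + (−2) with roots −1 and 2.
Eigenvectors give P = [[7, −2], [3, −1]] with P⁻¹ = [[1, −2], [3, −7]], and A = P·diag(−1, 2)·P⁻¹.
Then A^3 = P·diag(−1, 8)·P⁻¹ = [[−7, −16], [−3, −8]] · [[1, −2], [3, −7]] = [[−55, 126], [−27, 62]].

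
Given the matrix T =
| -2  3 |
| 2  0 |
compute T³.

T² = [[10, -6], [-4, 6]]
T³ = [[-32, 30], [20, -12]]

[[-32, 30], [20, -12]]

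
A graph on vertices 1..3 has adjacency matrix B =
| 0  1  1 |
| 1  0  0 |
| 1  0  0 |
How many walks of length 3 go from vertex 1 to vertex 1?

0

The number of length-3 walks from vertex 1 to vertex 1 is entry (1,1) of B³, where B is the adjacency matrix.
B² = [[2, 0, 0], [0, 1, 1], [0, 1, 1]]
B³ = [[0, 2, 2], [2, 0, 0], [2, 0, 0]]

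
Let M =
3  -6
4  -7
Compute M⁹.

[[39363, -59046], [39364, -59047]]

tr M = -4 and det M = 3, so the characteristic polynomial is λ² − (-4)λ + (3) with roots -3 and -1.
Eigenvectors give P = [[1, -3], [1, -2]] with P⁻¹ = [[-2, 3], [-1, 1]], and M = P·diag(-3, -1)·P⁻¹.
Then M⁹ = P·diag(-19683, -1)·P⁻¹ = [[-19683, 3], [-19683, 2]] · [[-2, 3], [-1, 1]] = [[39363, -59046], [39364, -59047]].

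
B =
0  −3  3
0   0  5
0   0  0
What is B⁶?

[[0, 0, 0], [0, 0, 0], [0, 0, 0]]

B is strictly triangular, hence nilpotent: B³ = 0, so B⁶ = 0.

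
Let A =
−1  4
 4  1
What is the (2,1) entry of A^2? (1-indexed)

0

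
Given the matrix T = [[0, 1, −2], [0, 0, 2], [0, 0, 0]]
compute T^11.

[[0, 0, 0], [0, 0, 0], [0, 0, 0]]

T is strictly triangular, hence nilpotent: T^3 = 0, so T^11 = 0.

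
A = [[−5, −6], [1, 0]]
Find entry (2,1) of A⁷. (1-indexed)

tr A = −5 and det A = 6, so the characteristic polynomial is λ² − (−5)λ + (6) with roots −2 and −3.
Eigenvectors give P = [[−2, −3], [1, 1]] with P⁻¹ = [[1, 3], [−1, −2]], and A = P·diag(−2, −3)·P⁻¹.
Then A⁷ = P·diag(−128, −2187)·P⁻¹ = [[256, 6561], [−128, −2187]] · [[1, 3], [−1, −2]] = [[−6305, −12354], [2059, 3990]].

2059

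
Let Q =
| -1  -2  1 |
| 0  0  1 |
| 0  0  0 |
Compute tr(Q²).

1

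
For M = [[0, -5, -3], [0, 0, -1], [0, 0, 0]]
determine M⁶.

[[0, 0, 0], [0, 0, 0], [0, 0, 0]]

M is strictly triangular, hence nilpotent: M³ = 0, so M⁶ = 0.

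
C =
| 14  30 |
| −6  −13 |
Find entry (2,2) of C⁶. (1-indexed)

−251

tr C = 1 and det C = −2, so the characteristic polynomial is λ² − (1)λ + (−2) with roots −1 and 2.
Eigenvectors give P = [[−2, 5], [1, −2]] with P⁻¹ = [[2, 5], [1, 2]], and C = P·diag(−1, 2)·P⁻¹.
Then C⁶ = P·diag(1, 64)·P⁻¹ = [[−2, 320], [1, −128]] · [[2, 5], [1, 2]] = [[316, 630], [−126, −251]].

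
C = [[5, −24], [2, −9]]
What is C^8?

[[−19679, 78720], [−6560, 26241]]

tr C = −4 and det C = 3, so the characteristic polynomial is λ² − (−4)λ + (3) with roots −3 and −1.
Eigenvectors give P = [[3, 4], [1, 1]] with P⁻¹ = [[−1, 4], [1, −3]], and C = P·diag(−3, −1)·P⁻¹.
Then C^8 = P·diag(6561, 1)·P⁻¹ = [[19683, 4], [6561, 1]] · [[−1, 4], [1, −3]] = [[−19679, 78720], [−6560, 26241]].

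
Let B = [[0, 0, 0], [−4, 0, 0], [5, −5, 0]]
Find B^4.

B is strictly triangular, hence nilpotent: B^3 = 0, so B^4 = 0.

[[0, 0, 0], [0, 0, 0], [0, 0, 0]]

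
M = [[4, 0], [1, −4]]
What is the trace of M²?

32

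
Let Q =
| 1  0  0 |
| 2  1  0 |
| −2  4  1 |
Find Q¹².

[[1, 0, 0], [24, 1, 0], [504, 48, 1]]

Q = I + N where N = [[0, 0, 0], [2, 0, 0], [−2, 4, 0]] is strictly lower-triangular, so N³ = 0.
(I + N)¹² = I + 12·N + 66·N² = [[1, 0, 0], [24, 1, 0], [504, 48, 1]].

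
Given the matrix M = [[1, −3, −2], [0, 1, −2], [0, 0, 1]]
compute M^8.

M = I + N where N = [[0, −3, −2], [0, 0, −2], [0, 0, 0]] is strictly upper-triangular, so N^3 = 0.
(I + N)^8 = I + 8·N + 28·N^2 = [[1, −24, 152], [0, 1, −16], [0, 0, 1]].

[[1, −24, 152], [0, 1, −16], [0, 0, 1]]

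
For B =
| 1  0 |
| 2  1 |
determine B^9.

[[1, 0], [18, 1]]

B = I + N where N = [[0, 0], [2, 0]] is strictly lower-triangular, so N^2 = 0.
(I + N)^9 = I + 9·N = [[1, 0], [18, 1]].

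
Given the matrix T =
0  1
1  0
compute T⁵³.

[[0, 1], [1, 0]]

T² = I (check: tr T = 0 and det T = -1), so T⁵³ = T since 53 is odd.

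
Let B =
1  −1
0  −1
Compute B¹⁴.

B² = I (check: tr B = 0 and det B = −1), so B¹⁴ = I since 14 is even.

[[1, 0], [0, 1]]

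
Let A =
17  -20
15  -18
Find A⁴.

[[-179, 260], [-195, 276]]

tr A = -1 and det A = -6, so the characteristic polynomial is λ² − (-1)λ + (-6) with roots 2 and -3.
Eigenvectors give P = [[4, 1], [3, 1]] with P⁻¹ = [[1, -1], [-3, 4]], and A = P·diag(2, -3)·P⁻¹.
Then A⁴ = P·diag(16, 81)·P⁻¹ = [[64, 81], [48, 81]] · [[1, -1], [-3, 4]] = [[-179, 260], [-195, 276]].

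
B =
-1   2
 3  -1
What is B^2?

[[7, -4], [-6, 7]]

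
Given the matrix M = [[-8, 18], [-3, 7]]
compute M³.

[[-26, 54], [-9, 19]]

tr M = -1 and det M = -2, so the characteristic polynomial is λ² − (-1)λ + (-2) with roots 1 and -2.
Eigenvectors give P = [[-2, 3], [-1, 1]] with P⁻¹ = [[1, -3], [1, -2]], and M = P·diag(1, -2)·P⁻¹.
Then M³ = P·diag(1, -8)·P⁻¹ = [[-2, -24], [-1, -8]] · [[1, -3], [1, -2]] = [[-26, 54], [-9, 19]].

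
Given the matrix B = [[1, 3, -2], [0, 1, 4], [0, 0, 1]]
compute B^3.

B = I + N where N = [[0, 3, -2], [0, 0, 4], [0, 0, 0]] is strictly upper-triangular, so N^3 = 0.
(I + N)^3 = I + 3·N + 3·N^2 = [[1, 9, 30], [0, 1, 12], [0, 0, 1]].

[[1, 9, 30], [0, 1, 12], [0, 0, 1]]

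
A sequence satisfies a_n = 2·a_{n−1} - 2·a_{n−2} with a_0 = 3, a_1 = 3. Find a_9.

With companion matrix B = [[2, -2], [1, 0]], [a_n, a_{n−1}]ᵀ = B·[a_{n−1}, a_{n−2}]ᵀ, so [a_9, a_8]ᵀ = B⁸·[a_1, a_0]ᵀ.
B⁸ = [[16, 0], [0, 16]], giving [a_9, a_8]ᵀ = [[48], [48]].

48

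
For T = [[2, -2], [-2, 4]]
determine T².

[[8, -12], [-12, 20]]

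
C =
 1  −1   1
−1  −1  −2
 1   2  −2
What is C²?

[[3, 2, 1], [−2, −2, 5], [−3, −7, 1]]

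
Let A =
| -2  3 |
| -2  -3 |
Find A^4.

[[-146, -15], [10, -141]]

A^2 = [[-2, -15], [10, 3]]
A^3 = [[34, 39], [-26, 21]]
A^4 = [[-146, -15], [10, -141]]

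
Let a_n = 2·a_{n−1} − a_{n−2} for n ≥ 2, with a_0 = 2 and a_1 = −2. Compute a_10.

With companion matrix T = [[2, −1], [1, 0]], [a_n, a_{n−1}]ᵀ = T·[a_{n−1}, a_{n−2}]ᵀ, so [a_10, a_9]ᵀ = T^9·[a_1, a_0]ᵀ.
T^9 = [[10, −9], [9, −8]], giving [a_10, a_9]ᵀ = [[−38], [−34]].

−38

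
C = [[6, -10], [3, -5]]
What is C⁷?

[[6, -10], [3, -5]]

C² = C (a projection; rank 1, trace 1), so C⁷ = C.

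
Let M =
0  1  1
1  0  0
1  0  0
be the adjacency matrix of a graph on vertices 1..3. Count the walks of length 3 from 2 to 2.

0

The number of length-3 walks from vertex 2 to vertex 2 is entry (2,2) of M^3, where M is the adjacency matrix.
M^2 = [[2, 0, 0], [0, 1, 1], [0, 1, 1]]
M^3 = [[0, 2, 2], [2, 0, 0], [2, 0, 0]]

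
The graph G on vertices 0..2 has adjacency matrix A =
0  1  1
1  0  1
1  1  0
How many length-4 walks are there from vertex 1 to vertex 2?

The number of length-4 walks from vertex 1 to vertex 2 is entry (1,2) of A⁴, where A is the adjacency matrix.
A² = [[2, 1, 1], [1, 2, 1], [1, 1, 2]]
A³ = [[2, 3, 3], [3, 2, 3], [3, 3, 2]]
A⁴ = [[6, 5, 5], [5, 6, 5], [5, 5, 6]]

5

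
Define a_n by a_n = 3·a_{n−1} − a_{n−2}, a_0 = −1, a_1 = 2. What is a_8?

2351

With companion matrix M = [[3, −1], [1, 0]], [a_n, a_{n−1}]ᵀ = M·[a_{n−1}, a_{n−2}]ᵀ, so [a_8, a_7]ᵀ = M^7·[a_1, a_0]ᵀ.
M^7 = [[987, −377], [377, −144]], giving [a_8, a_7]ᵀ = [[2351], [898]].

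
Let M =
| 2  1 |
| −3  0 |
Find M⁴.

[[−11, −4], [12, −3]]

M² = [[1, 2], [−6, −3]]
M³ = [[−4, 1], [−3, −6]]
M⁴ = [[−11, −4], [12, −3]]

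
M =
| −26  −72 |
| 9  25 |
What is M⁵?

tr M = −1 and det M = −2, so the characteristic polynomial is λ² − (−1)λ + (−2) with roots 1 and −2.
Eigenvectors give P = [[−8, 3], [3, −1]] with P⁻¹ = [[1, 3], [3, 8]], and M = P·diag(1, −2)·P⁻¹.
Then M⁵ = P·diag(1, −32)·P⁻¹ = [[−8, −96], [3, 32]] · [[1, 3], [3, 8]] = [[−296, −792], [99, 265]].

[[−296, −792], [99, 265]]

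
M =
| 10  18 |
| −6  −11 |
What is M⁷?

[[388, 774], [−258, −515]]

tr M = −1 and det M = −2, so the characteristic polynomial is λ² − (−1)λ + (−2) with roots −2 and 1.
Eigenvectors give P = [[−3, −2], [2, 1]] with P⁻¹ = [[1, 2], [−2, −3]], and M = P·diag(−2, 1)·P⁻¹.
Then M⁷ = P·diag(−128, 1)·P⁻¹ = [[384, −2], [−256, 1]] · [[1, 2], [−2, −3]] = [[388, 774], [−258, −515]].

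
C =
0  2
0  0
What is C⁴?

[[0, 0], [0, 0]]

C is strictly triangular, hence nilpotent: C² = 0, so C⁴ = 0.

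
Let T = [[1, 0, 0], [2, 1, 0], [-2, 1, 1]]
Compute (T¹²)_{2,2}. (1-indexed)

1

T = I + N where N = [[0, 0, 0], [2, 0, 0], [-2, 1, 0]] is strictly lower-triangular, so N³ = 0.
(I + N)¹² = I + 12·N + 66·N² = [[1, 0, 0], [24, 1, 0], [108, 12, 1]].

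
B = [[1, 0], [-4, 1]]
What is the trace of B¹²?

2

B = I + N where N = [[0, 0], [-4, 0]] is strictly lower-triangular, so N² = 0.
(I + N)¹² = I + 12·N = [[1, 0], [-48, 1]].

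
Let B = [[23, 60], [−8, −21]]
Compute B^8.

tr B = 2 and det B = −3, so the characteristic polynomial is λ² − (2)λ + (−3) with roots −1 and 3.
Eigenvectors give P = [[5, 3], [−2, −1]] with P⁻¹ = [[−1, −3], [2, 5]], and B = P·diag(−1, 3)·P⁻¹.
Then B^8 = P·diag(1, 6561)·P⁻¹ = [[5, 19683], [−2, −6561]] · [[−1, −3], [2, 5]] = [[39361, 98400], [−13120, −32799]].

[[39361, 98400], [−13120, −32799]]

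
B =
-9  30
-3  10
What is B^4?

B² = B (a projection; rank 1, trace 1), so B^4 = B.

[[-9, 30], [-3, 10]]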